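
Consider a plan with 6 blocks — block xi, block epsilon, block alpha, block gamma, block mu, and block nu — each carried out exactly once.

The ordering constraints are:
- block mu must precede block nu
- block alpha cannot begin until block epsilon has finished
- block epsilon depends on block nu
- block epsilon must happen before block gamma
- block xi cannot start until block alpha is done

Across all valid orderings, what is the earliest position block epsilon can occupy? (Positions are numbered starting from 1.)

3

Working backwards through the constraints from block epsilon, its full set of required predecessors is block mu, block nu — 2 of them.
So at minimum 2 blocks come before block epsilon, putting block epsilon no earlier than position 3. That position is achievable by scheduling exactly those predecessors first.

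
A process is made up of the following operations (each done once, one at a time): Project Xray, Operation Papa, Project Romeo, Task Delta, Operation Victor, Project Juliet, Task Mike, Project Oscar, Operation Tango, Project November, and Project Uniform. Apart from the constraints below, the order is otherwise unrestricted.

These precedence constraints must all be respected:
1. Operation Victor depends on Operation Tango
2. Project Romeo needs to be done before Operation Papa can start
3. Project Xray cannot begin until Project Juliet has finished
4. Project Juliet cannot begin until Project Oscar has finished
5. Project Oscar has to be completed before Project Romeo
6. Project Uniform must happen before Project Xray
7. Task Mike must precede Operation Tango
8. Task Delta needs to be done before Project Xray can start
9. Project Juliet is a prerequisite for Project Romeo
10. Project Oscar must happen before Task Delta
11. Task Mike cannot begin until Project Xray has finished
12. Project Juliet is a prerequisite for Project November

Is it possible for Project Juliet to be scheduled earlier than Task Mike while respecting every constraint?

Every valid ordering already has Project Juliet before Task Mike (the constraints require it), so in particular at least one does.

Yes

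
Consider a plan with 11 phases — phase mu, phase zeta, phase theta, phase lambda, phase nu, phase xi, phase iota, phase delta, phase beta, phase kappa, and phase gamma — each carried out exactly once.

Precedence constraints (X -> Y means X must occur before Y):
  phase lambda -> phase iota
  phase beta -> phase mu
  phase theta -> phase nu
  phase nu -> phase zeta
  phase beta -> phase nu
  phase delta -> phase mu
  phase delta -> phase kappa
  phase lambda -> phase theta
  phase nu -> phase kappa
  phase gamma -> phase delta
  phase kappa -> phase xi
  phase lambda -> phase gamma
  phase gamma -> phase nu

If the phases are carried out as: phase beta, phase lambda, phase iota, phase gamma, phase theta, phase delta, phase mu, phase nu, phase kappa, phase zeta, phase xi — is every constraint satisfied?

Going through the constraints one by one, each required predecessor appears earlier in the sequence than its dependent — e.g. phase beta (position 1) is before phase nu (position 8), as required.

Yes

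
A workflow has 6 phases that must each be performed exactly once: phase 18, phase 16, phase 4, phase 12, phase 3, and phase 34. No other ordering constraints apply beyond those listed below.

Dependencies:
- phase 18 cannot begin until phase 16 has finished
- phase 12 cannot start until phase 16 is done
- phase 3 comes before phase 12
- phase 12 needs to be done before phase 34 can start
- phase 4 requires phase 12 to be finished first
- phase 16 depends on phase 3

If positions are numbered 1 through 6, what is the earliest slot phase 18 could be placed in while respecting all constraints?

The phases that are forced before phase 18, directly or transitively, are phase 16, phase 3. That's 2 phases.
With 2 mandatory predecessors, the earliest phase 18 can sit is position 2+1 = 3, and placing just those 2 first achieves it.

3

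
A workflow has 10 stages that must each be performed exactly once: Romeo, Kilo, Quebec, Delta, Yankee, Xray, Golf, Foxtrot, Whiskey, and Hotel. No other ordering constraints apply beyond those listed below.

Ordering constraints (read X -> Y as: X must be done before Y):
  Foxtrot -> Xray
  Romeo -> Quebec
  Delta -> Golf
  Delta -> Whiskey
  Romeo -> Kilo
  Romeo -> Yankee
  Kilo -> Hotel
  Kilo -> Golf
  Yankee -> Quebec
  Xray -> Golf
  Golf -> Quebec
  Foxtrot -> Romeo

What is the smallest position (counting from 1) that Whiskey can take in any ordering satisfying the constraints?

The only stage forced before Whiskey (directly or transitively) is Delta.
With 1 mandatory predecessor, the earliest Whiskey can sit is position 1+1 = 2, and placing just that one first achieves it.

2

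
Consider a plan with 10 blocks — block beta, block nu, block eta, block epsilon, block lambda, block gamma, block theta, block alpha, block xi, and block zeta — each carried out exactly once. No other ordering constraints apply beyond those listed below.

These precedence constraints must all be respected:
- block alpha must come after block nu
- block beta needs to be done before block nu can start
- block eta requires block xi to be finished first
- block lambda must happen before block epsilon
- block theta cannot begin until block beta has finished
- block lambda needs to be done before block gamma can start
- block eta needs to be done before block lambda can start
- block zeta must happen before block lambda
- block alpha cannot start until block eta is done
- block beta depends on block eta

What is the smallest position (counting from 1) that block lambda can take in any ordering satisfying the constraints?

Every block that must precede block lambda has to come before it. Tracing all chains that end at block lambda, those blocks are: block eta, block xi, block zeta — 3 in total.
So at minimum 3 blocks come before block lambda, putting block lambda no earlier than position 4. That position is achievable by scheduling exactly those predecessors first.

4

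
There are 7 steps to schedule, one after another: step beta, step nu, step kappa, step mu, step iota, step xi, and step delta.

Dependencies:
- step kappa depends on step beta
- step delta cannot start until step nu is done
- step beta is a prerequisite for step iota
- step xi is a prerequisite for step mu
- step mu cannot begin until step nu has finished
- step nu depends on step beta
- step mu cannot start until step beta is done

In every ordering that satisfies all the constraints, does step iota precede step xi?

No

Step iota and step xi are not related by any chain of constraints.
A valid ordering placing step xi before step iota exists, so the answer is no.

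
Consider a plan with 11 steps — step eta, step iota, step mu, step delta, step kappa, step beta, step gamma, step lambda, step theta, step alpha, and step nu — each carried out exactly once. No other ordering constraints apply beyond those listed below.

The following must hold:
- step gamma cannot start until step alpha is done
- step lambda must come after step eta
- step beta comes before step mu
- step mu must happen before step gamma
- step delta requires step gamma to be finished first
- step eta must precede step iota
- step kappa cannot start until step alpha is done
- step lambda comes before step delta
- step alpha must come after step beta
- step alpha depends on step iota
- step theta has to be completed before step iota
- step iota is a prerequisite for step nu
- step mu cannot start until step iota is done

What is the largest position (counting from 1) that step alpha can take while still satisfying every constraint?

Every step that must follow step alpha has to come after it. Tracing all chains starting from step alpha, those steps are: step delta, step kappa, step gamma — 3 in total.
So at least 3 steps follow step alpha, putting step alpha no later than position 8. That position is achievable by scheduling everything else first.

8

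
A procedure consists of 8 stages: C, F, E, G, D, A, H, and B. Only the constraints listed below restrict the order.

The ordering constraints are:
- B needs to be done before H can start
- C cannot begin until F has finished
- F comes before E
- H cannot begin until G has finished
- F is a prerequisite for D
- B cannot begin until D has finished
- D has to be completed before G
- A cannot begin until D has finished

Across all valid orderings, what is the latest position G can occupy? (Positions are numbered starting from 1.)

Following the constraints forward from G, its only required successor is H.
With 1 mandatory successor out of 8 stages total, the latest slot for G is 8−1 = 7, and it's reachable by doing all non-successors before G.

7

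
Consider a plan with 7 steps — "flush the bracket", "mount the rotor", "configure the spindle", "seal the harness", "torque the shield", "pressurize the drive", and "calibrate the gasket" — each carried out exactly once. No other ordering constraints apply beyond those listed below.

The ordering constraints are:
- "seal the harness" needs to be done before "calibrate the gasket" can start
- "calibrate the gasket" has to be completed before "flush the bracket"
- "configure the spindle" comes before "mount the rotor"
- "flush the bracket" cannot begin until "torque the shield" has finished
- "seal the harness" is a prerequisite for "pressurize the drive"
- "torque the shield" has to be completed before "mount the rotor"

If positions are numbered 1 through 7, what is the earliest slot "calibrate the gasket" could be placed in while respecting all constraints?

2

The only step forced before "calibrate the gasket" (directly or transitively) is "seal the harness".
So at minimum 1 step comes before "calibrate the gasket", putting "calibrate the gasket" no earlier than position 2. That position is achievable by scheduling exactly that predecessor first.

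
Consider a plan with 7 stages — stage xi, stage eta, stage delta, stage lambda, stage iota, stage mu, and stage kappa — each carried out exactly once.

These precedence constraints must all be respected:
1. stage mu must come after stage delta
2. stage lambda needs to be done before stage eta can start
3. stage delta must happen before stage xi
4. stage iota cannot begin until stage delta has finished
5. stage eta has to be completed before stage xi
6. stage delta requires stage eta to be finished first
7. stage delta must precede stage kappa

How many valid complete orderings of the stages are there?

24

Only stage lambda has no prerequisites, so it must go first.
Counting all ways to extend the partial order to a total order gives 24.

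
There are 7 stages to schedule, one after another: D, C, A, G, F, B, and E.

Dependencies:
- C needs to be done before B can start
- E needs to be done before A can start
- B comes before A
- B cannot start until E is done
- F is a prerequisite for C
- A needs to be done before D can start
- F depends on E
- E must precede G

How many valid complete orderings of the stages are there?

6

E is the only stage with nothing required before it, so every ordering starts there.
Enumerating by repeatedly choosing an available stage (one whose prerequisites are all placed) gives 6 distinct complete orderings.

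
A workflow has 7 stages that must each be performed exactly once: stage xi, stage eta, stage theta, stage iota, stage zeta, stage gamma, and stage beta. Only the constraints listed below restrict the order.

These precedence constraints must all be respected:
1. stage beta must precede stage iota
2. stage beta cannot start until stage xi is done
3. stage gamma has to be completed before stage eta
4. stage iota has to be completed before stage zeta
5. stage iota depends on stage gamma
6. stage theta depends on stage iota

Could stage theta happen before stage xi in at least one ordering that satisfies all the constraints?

No

Following stage xi → stage beta → stage iota → stage theta, stage xi must precede stage theta in every valid ordering.
So no valid ordering can have stage theta before stage xi.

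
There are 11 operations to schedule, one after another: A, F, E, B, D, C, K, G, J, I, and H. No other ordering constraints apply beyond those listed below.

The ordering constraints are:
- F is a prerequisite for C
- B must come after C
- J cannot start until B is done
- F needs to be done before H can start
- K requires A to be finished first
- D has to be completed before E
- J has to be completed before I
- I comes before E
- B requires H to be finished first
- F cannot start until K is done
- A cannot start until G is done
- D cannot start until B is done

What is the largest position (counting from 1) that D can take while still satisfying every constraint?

The only operation forced after D (directly or by a chain) is E.
With 1 mandatory successor out of 11 operations total, the latest slot for D is 11−1 = 10, and it's reachable by doing all non-successors before D.

10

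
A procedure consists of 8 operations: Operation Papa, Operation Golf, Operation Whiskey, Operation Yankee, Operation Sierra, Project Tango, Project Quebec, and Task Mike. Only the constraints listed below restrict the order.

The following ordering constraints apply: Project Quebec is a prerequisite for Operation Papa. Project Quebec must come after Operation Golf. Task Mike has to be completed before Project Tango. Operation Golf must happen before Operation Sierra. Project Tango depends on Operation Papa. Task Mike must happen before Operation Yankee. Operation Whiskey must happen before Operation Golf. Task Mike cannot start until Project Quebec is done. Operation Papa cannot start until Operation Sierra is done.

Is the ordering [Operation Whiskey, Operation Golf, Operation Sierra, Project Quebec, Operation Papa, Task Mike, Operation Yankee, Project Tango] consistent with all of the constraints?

Every stated constraint is respected: Operation Papa sits at position 5, ahead of Project Tango at position 8, and each of the other listed pairs likewise has the predecessor earlier in the sequence.

Yes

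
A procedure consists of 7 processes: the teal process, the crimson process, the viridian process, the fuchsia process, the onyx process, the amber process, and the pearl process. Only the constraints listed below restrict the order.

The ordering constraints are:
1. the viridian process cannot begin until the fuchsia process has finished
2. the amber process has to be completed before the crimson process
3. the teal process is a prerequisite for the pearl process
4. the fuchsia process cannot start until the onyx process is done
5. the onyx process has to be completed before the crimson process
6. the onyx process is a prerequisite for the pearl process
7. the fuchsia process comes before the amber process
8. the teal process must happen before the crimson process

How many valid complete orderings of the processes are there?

55

2 processes have no prerequisites (the teal process, the onyx process), so any of them could come first.
Systematically extending each partial ordering one process at a time and counting, there are 55 complete orderings.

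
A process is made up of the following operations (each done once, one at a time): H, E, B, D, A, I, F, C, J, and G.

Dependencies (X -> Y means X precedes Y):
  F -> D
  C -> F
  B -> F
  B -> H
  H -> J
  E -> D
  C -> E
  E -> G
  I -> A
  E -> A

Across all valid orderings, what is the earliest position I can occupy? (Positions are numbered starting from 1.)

1

I has no prerequisites at all, so it can go in position 1.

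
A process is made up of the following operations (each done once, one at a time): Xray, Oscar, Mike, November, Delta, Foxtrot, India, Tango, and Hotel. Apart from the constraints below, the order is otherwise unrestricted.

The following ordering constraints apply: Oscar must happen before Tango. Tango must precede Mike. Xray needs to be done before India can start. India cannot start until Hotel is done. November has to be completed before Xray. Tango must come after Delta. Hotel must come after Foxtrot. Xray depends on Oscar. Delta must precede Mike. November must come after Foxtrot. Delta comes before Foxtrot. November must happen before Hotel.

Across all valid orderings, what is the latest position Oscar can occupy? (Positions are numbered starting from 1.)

5

Every operation that must follow Oscar has to come after it. Tracing all chains starting from Oscar, those operations are: Xray, Mike, India, Tango — 4 in total.
So at least 4 operations follow Oscar, putting Oscar no later than position 5. That position is achievable by scheduling everything else first.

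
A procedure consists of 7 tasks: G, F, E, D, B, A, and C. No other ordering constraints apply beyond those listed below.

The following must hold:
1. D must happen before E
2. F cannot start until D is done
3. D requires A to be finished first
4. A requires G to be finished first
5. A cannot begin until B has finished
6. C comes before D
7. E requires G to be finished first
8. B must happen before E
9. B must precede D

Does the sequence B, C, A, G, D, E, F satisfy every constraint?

The sequence places A ahead of G.
Since G is required before A, the ordering is invalid.

No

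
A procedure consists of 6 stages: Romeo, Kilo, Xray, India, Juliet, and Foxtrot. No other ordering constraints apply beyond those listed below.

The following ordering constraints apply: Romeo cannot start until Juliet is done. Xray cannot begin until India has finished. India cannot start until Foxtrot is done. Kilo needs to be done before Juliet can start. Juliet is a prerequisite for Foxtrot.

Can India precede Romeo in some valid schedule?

Nothing in the constraints forces Romeo before India — there is no chain from Romeo to India.
That means at least one valid schedule has India before Romeo.

Yes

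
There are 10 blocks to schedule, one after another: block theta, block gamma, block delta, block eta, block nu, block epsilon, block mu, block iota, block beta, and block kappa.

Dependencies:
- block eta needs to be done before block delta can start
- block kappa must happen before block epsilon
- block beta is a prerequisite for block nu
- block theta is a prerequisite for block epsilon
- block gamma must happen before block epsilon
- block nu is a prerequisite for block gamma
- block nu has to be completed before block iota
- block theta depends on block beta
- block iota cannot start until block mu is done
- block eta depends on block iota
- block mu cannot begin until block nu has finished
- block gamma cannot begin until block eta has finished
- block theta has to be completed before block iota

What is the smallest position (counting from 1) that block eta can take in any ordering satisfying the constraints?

The blocks that are forced before block eta, directly or transitively, are block theta, block nu, block mu, block iota, block beta. That's 5 blocks.
So at minimum 5 blocks come before block eta, putting block eta no earlier than position 6. That position is achievable by scheduling exactly those predecessors first.

6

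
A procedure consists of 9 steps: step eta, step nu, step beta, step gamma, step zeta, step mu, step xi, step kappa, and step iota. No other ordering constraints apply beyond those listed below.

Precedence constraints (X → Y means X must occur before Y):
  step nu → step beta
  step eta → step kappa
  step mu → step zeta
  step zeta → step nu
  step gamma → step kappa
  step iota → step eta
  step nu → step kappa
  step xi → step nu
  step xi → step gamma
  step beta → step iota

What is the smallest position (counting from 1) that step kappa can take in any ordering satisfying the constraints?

9

Working backwards through the constraints from step kappa, its full set of required predecessors is step eta, step nu, step beta, step gamma, step zeta, step mu, step xi, step iota — 8 of them.
With 8 mandatory predecessors, the earliest step kappa can sit is position 8+1 = 9, and placing just those 8 first achieves it.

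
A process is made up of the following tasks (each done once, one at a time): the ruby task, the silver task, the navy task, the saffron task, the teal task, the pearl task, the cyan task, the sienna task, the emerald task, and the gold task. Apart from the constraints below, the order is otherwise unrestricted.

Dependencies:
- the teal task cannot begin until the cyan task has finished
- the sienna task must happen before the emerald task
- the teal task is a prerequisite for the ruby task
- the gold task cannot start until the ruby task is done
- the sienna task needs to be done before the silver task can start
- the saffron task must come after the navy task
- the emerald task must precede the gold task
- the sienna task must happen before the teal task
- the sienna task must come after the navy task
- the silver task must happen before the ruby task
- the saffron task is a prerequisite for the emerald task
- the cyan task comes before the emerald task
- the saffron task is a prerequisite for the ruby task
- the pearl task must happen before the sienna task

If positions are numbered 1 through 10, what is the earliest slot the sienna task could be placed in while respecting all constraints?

Every task that must precede the sienna task has to come before it. Tracing all chains that end at the sienna task, those tasks are: the navy task, the pearl task — 2 in total.
With 2 mandatory predecessors, the earliest the sienna task can sit is position 2+1 = 3, and placing just those 2 first achieves it.

3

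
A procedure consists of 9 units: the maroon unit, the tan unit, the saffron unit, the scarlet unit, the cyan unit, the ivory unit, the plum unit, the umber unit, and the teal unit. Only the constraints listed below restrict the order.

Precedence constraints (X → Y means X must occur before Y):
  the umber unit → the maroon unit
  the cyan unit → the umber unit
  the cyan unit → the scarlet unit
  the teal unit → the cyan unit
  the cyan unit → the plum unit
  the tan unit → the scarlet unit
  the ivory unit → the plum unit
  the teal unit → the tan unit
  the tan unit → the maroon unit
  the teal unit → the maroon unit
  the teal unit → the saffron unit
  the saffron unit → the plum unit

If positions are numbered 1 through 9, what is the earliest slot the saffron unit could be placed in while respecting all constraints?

2

Working backwards through the constraints from the saffron unit, its only required predecessor is the teal unit.
With 1 mandatory predecessor, the earliest the saffron unit can sit is position 1+1 = 2, and placing just that one first achieves it.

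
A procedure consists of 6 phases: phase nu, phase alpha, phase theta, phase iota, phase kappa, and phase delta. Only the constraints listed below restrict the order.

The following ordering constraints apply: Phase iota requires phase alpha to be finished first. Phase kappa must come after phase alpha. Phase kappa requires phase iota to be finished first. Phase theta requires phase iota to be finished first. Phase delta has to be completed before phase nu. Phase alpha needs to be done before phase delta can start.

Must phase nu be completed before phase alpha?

There is a chain phase alpha → phase delta → phase nu, which puts phase alpha before phase nu.
So phase nu does not have to come before phase alpha — it cannot.

No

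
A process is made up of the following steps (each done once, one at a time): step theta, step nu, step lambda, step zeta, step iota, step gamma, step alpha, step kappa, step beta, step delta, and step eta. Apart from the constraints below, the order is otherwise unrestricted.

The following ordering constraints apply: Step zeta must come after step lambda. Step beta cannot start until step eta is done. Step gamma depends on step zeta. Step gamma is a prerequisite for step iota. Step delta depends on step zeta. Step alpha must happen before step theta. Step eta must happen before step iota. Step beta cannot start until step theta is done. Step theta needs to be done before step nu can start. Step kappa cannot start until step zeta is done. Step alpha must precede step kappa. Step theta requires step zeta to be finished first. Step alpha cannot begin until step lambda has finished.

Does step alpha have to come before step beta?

Tracing the constraints gives a chain: step alpha → step theta → step beta.
That forces step alpha before step beta in every valid schedule.

Yes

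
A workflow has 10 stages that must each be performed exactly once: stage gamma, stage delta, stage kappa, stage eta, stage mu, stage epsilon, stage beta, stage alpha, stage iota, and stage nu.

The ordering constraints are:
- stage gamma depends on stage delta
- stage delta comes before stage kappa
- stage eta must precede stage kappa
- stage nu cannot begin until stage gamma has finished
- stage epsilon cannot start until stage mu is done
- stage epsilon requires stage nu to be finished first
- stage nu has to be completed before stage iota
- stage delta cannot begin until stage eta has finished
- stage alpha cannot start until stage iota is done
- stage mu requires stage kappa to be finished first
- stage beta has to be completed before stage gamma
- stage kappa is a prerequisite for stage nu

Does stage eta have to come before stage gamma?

Chaining the stated constraints: stage eta → stage delta → stage gamma.
So stage eta must precede stage gamma in any valid ordering.

Yes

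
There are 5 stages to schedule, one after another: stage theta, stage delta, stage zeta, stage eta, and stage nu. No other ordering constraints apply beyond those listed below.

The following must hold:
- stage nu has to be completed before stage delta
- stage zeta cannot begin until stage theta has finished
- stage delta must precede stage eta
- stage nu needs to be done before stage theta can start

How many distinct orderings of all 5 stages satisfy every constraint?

Stage nu is the only stage with nothing required before it, so every ordering starts there.
Enumerating by repeatedly choosing an available stage (one whose prerequisites are all placed) gives 6 distinct complete orderings.

6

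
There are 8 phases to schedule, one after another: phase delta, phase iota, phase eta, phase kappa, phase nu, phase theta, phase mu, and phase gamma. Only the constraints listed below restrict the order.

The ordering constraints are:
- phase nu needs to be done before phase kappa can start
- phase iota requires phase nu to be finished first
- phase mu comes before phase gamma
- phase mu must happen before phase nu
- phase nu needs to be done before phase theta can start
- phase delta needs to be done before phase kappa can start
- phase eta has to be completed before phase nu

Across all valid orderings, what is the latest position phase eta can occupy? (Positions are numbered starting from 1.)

4

Every phase that must follow phase eta has to come after it. Tracing all chains starting from phase eta, those phases are: phase iota, phase kappa, phase nu, phase theta — 4 in total.
So at least 4 phases follow phase eta, putting phase eta no later than position 4. That position is achievable by scheduling everything else first.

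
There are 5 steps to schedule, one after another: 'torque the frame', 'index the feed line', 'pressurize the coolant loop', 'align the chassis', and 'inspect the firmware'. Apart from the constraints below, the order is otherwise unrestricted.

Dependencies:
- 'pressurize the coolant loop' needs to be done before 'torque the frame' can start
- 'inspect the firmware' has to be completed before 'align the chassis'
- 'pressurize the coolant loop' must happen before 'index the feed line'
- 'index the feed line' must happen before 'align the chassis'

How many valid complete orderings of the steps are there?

11

2 steps have no prerequisites ('pressurize the coolant loop', 'inspect the firmware'), so any of them could come first.
Counting all ways to extend the partial order to a total order gives 11.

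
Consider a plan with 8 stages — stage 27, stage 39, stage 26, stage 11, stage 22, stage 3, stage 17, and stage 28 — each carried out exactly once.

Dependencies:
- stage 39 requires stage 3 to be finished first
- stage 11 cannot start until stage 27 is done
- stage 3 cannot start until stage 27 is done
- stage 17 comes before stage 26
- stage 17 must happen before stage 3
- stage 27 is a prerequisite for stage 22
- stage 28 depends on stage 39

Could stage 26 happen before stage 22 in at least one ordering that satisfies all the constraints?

Yes

Nothing in the constraints forces stage 22 before stage 26 — there is no chain from stage 22 to stage 26.
So a valid ordering placing stage 26 earlier than stage 22 exists.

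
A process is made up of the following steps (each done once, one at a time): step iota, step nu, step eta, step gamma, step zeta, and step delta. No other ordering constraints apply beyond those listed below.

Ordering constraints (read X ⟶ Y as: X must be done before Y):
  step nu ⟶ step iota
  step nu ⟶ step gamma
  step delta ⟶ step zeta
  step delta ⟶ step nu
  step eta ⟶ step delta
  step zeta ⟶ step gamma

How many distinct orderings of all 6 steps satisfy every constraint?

Only step eta has no prerequisites, so it must go first.
Enumerating by repeatedly choosing an available step (one whose prerequisites are all placed) gives 5 distinct complete orderings.

5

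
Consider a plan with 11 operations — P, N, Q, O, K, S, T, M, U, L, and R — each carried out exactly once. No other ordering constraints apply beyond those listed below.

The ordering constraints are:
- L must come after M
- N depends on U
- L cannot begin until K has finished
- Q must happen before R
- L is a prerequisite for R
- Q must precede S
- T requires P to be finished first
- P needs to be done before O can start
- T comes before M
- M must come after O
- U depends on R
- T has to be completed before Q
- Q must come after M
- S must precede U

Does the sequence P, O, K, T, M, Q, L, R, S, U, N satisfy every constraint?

Checking each listed constraint against this order: for instance, K is in position 3 and L in position 7, so that constraint holds — and the remaining constraints check out the same way.

Yes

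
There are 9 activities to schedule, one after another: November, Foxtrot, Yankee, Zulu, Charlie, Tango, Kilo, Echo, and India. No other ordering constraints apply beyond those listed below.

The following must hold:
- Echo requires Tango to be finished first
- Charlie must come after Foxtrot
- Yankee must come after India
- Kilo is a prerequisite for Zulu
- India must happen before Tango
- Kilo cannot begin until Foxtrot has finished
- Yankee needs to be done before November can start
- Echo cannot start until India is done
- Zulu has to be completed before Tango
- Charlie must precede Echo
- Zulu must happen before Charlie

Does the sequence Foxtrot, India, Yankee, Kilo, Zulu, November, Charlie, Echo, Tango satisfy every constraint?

No

Here Tango comes after Echo.
But one of the constraints requires Tango before Echo, so this ordering violates it.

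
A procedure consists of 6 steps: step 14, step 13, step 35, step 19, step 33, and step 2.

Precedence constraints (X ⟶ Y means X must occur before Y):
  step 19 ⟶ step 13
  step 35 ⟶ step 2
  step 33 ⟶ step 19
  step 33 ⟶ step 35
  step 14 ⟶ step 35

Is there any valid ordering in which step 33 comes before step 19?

Yes

The constraints force step 33 before step 19, so yes — every valid ordering has step 33 earlier.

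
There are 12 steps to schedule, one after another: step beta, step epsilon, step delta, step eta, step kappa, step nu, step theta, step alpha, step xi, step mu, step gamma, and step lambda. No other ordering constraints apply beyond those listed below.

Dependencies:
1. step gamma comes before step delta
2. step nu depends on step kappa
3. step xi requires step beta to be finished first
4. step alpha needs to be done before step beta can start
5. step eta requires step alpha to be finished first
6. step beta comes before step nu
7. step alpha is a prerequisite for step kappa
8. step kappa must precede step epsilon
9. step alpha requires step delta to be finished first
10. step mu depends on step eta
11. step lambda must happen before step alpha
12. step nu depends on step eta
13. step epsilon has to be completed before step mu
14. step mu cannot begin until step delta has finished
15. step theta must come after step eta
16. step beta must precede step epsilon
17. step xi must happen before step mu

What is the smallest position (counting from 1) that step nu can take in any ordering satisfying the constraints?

Every step that must precede step nu has to come before it. Tracing all chains that end at step nu, those steps are: step beta, step delta, step eta, step kappa, step alpha, step gamma, step lambda — 7 in total.
With 7 mandatory predecessors, the earliest step nu can sit is position 7+1 = 8, and placing just those 7 first achieves it.

8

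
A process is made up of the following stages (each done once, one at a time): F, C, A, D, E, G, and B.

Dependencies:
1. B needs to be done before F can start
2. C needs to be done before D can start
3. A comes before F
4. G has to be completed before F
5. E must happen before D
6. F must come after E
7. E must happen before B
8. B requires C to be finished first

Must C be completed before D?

Following the dependencies: C → D.
So C must precede D in any valid ordering.

Yes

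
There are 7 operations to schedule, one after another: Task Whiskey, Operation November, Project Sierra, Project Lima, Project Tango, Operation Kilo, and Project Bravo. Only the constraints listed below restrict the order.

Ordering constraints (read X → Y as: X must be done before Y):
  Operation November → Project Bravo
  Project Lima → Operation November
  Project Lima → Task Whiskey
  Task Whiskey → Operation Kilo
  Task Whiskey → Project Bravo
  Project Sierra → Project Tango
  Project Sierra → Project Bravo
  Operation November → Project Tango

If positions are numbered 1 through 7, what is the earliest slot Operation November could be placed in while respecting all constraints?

Working backwards through the constraints from Operation November, its only required predecessor is Project Lima.
With 1 mandatory predecessor, the earliest Operation November can sit is position 1+1 = 2, and placing just that one first achieves it.

2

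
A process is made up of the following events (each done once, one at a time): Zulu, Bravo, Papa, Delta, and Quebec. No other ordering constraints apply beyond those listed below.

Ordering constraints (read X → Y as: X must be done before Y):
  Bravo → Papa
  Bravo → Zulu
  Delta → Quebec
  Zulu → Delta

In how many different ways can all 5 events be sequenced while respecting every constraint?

Only Bravo has no prerequisites, so it must go first.
Enumerating by repeatedly choosing an available event (one whose prerequisites are all placed) gives 4 distinct complete orderings.

4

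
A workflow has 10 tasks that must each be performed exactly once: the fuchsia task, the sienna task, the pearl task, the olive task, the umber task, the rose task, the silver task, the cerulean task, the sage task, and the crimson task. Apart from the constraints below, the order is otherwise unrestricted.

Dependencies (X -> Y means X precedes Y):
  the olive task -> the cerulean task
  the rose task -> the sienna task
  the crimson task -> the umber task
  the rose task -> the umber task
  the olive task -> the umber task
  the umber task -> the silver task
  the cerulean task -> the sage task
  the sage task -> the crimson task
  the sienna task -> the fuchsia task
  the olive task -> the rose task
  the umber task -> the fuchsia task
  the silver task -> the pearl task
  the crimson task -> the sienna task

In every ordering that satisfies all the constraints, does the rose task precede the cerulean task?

The rose task and the cerulean task are not related by any chain of constraints.
A valid ordering placing the cerulean task before the rose task exists, so the answer is no.

No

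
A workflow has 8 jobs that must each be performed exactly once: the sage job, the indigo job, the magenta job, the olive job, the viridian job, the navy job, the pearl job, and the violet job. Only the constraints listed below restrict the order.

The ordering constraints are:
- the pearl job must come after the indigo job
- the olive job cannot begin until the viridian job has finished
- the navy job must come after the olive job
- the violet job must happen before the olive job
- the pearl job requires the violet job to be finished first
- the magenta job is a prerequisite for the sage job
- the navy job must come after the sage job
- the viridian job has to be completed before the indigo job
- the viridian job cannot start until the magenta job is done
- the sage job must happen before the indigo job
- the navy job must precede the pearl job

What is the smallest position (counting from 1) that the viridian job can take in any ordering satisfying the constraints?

2

Working backwards through the constraints from the viridian job, its only required predecessor is the magenta job.
With 1 mandatory predecessor, the earliest the viridian job can sit is position 1+1 = 2, and placing just that one first achieves it.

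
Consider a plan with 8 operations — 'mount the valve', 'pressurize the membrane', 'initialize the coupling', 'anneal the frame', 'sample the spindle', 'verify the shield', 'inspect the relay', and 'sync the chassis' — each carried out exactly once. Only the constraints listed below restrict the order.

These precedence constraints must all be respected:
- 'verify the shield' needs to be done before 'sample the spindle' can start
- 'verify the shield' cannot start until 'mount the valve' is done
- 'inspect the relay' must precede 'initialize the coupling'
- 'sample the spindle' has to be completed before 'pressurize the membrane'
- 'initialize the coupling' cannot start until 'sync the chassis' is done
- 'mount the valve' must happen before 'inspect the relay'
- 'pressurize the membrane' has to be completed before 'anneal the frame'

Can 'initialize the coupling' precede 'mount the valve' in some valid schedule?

The constraints give a chain 'mount the valve' → 'inspect the relay' → 'initialize the coupling', which forces 'mount the valve' before 'initialize the coupling'.
So no valid ordering can have 'initialize the coupling' before 'mount the valve'.

No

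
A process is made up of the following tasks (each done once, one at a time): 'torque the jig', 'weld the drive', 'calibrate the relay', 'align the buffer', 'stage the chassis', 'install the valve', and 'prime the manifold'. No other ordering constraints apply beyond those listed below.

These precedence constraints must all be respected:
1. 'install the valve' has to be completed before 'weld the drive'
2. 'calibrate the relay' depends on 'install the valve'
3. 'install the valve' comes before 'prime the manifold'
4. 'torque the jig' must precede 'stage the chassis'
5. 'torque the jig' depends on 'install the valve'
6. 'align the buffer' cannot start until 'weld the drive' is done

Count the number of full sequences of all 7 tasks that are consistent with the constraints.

'install the valve' is the only task with nothing required before it, so every ordering starts there.
Counting all ways to extend the partial order to a total order gives 180.

180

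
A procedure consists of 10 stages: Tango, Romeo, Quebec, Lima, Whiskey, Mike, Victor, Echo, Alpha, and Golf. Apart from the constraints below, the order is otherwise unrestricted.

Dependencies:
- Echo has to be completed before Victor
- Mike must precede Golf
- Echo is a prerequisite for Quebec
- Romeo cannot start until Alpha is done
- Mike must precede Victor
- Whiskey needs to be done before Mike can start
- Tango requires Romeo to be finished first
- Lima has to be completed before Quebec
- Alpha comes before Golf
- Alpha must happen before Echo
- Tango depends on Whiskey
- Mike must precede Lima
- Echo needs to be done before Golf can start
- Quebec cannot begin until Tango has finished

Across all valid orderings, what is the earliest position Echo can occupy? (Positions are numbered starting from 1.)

The only stage forced before Echo (directly or transitively) is Alpha.
With 1 mandatory predecessor, the earliest Echo can sit is position 1+1 = 2, and placing just that one first achieves it.

2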